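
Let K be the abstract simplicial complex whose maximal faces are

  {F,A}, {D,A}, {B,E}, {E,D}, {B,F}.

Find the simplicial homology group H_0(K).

H_0 ≅ Z.

Order the vertices as A < B < D < E < F. Listing each simplex with vertices in this order, K has dimension 1 with simplices:

  0-simplices (5): A, B, D, E, F
  1-simplices (5): AD, AF, BE, BF, DE

Hence C_0 ≅ Z^5, C_1 ≅ Z^5.

∂_1: C_1 → C_0 maps an edge to its endpoints' difference, ∂[p,q] = q − p. For instance
  ∂AF = F − A.
The resulting 5×5 matrix has rank 4, and its Smith normal form has invariant factors (1,1,1,1).

Computing H_k = (kernel of ∂_k) / (image of ∂_{k+1}):

  H_0: rank C_0 − rank ∂_1 = 5 − 4 = 1, and the invariant factors of ∂_1 are all 1, so H_0 = Z.

(K is a triangulation of the circle S^1.)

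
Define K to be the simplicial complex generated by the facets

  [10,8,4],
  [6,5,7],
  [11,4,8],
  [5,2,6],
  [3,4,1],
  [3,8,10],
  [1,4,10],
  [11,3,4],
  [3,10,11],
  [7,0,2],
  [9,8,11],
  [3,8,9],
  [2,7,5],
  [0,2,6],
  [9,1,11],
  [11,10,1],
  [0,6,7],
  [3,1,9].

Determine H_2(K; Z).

H_2 = Z.

K has 12 vertices, 27 edges, 18 triangles.
rank ∂_2 = 17, rank ∂_3 = 0 ⇒ b_2 = 18 − 17 − 0 = 1. So H_2 = Z.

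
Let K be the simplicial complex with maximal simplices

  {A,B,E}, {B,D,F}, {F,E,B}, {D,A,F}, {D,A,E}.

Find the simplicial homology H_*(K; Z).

H_0 ≅ Z,  H_1 ≅ Z,  H_2 = 0.

K has 5 vertices, 10 edges, 5 triangles.
rank ∂_0 = 0, rank ∂_1 = 4 ⇒ b_0 = 5 − 0 − 4 = 1; all invariant factors of ∂_1 are 1 so no torsion. So H_0 = Z.
rank ∂_1 = 4, rank ∂_2 = 5 ⇒ b_1 = 10 − 4 − 5 = 1; all invariant factors of ∂_2 are 1 so no torsion. So H_1 = Z.
rank ∂_2 = 5, rank ∂_3 = 0 ⇒ b_2 = 5 − 5 − 0 = 0. So H_2 = 0.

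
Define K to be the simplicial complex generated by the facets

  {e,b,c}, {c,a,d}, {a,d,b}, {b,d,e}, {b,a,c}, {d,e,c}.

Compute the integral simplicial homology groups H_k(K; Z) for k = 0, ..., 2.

H_0 = Z,  H_1 = 0,  H_2 = Z.

K has 5 vertices, 9 edges, 6 triangles.
rank ∂_0 = 0, rank ∂_1 = 4 ⇒ b_0 = 5 − 0 − 4 = 1; all invariant factors of ∂_1 are 1 so no torsion. So H_0 ≅ Z.
rank ∂_1 = 4, rank ∂_2 = 5 ⇒ b_1 = 9 − 4 − 5 = 0; all invariant factors of ∂_2 are 1 so no torsion. So H_1 ≅ 0.
rank ∂_2 = 5, rank ∂_3 = 0 ⇒ b_2 = 6 − 5 − 0 = 1. So H_2 ≅ Z.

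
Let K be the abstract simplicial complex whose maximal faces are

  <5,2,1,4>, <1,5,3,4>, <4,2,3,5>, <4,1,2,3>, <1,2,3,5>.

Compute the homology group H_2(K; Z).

K has 5 vertices, 10 edges, 10 triangles, 5 3-simplices.
rank ∂_2 = 6, rank ∂_3 = 4 ⇒ b_2 = 10 − 6 − 4 = 0; all invariant factors of ∂_3 are 1 so no torsion. So H_2 ≅ 0.

H_2 ≅ 0.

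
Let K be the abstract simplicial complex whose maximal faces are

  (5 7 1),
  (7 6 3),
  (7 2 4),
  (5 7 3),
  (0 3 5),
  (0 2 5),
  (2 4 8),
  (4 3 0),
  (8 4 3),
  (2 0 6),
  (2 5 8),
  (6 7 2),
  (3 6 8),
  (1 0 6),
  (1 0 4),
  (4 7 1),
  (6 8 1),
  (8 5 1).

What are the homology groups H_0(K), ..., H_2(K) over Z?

Take the total order 0 < 1 < 2 < 3 < 4 < 5 < 6 < 7 < 8 on the vertex set. Then K (dimension 2) consists of the simplices:

  0-simplices (9): [0], [1], [2], [3], [4], [5], [6], [7], [8]
  1-simplices (27): (27 of them)
  2-simplices (18): [0,1,4], [0,1,6], [0,2,5], [0,2,6], [0,3,4], [0,3,5], [1,4,7], [1,5,7], [1,5,8], [1,6,8], [2,4,7], [2,4,8], [2,5,8], [2,6,7], [3,4,8], [3,5,7], [3,6,7], [3,6,8]

giving chain groups C_0 ≅ Z^9, C_1 ≅ Z^27, C_2 ≅ Z^18.

The boundary map ∂_1: C_1 → C_0 maps an edge to its endpoints' difference, ∂[p,q] = q − p. For instance
  ∂[0,1] = [1] − [0].
As a 9×27 matrix over Z this has rank 8, with invariant factors (1,1,1,1,1,1,1,1).

∂_2: C_2 → C_1 maps a triangle to the signed sum of its edges. For instance
  ∂[3,4,8] = [4,8] − [3,8] + [3,4],
  ∂[2,4,8] = [4,8] − [2,8] + [2,4].
The 27×18 boundary matrix has rank 17 and Smith normal form diag(1,1,1,1,1,1,1,1,1,1,1,1,1,1,1,1,1).

From H_k ≅ ker(∂_k) / im(∂_{k+1}) we obtain:

  H_0: rank C_0 − rank ∂_1 = 9 − 8 = 1, and the invariant factors of ∂_1 are all 1, so H_0 ≅ Z.
  H_1: rank ker ∂_1 − rank ∂_2 = (27 − 8) − 17 = 2, and the invariant factors of ∂_2 are all 1, so H_1 ≅ Z^2.
  H_2: rank ker ∂_2 − rank ∂_3 = (18 − 17) − 0 = 1, and there is no ∂_3, so H_2 ≅ Z.

As a check, the Euler characteristic is 9 − 27 + 18 = 0, which agrees with 1 − 2 + 1 = 0.

H_0 = Z,  H_1 = Z^2,  H_2 = Z.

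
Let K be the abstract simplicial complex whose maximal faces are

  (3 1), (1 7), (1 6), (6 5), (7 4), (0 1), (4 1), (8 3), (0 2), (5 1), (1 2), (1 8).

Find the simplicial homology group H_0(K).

H_0 ≅ Z.

K has 9 vertices, 12 edges.
rank ∂_0 = 0, rank ∂_1 = 8 ⇒ b_0 = 9 − 0 − 8 = 1; all invariant factors of ∂_1 are 1 so no torsion. So H_0 ≅ Z.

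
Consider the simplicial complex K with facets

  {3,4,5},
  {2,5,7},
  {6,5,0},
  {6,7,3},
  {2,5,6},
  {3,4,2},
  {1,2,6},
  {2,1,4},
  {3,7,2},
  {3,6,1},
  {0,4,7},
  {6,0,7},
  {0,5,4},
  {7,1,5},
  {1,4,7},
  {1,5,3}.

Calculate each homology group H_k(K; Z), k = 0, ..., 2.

Order the vertices as 0 < 1 < 2 < 3 < 4 < 5 < 6 < 7. Listing each simplex with vertices in this order, K has dimension 2 with simplices:

  0-simplices (8): [0], [1], [2], [3], [4], [5], [6], [7]
  1-simplices (24): (24 of them)
  2-simplices (16): [0,4,5], [0,4,7], [0,5,6], [0,6,7], [1,2,4], [1,2,6], [1,3,5], [1,3,6], [1,4,7], [1,5,7], [2,3,4], [2,3,7], [2,5,6], [2,5,7], [3,4,5], [3,6,7]

giving chain groups C_0 ≅ Z^8, C_1 ≅ Z^24, C_2 ≅ Z^16.

∂_1: C_1 → C_0 is given by ∂[p,q] = [q] − [p].
The resulting 8×24 matrix has rank 7, and its Smith normal form has invariant factors (1,1,1,1,1,1,1).

∂_2: C_2 → C_1 maps a triangle to the signed sum of its edges. For instance
  ∂[1,4,7] = [4,7] − [1,7] + [1,4],
  ∂[2,5,6] = [5,6] − [2,6] + [2,5].
The resulting 24×16 matrix has rank 15, and its Smith normal form has invariant factors (1,1,1,1,1,1,1,1,1,1,1,1,1,1,1).

Now H_k = ker ∂_k / im ∂_{k+1}, so:

  H_0: rank C_0 − rank ∂_1 = 8 − 7 = 1, and the invariant factors of ∂_1 are all 1, so H_0 ≅ Z.
  H_1: rank ker ∂_1 − rank ∂_2 = (24 − 7) − 15 = 2, and the invariant factors of ∂_2 are all 1, so H_1 ≅ Z^2.
  H_2: rank ker ∂_2 − rank ∂_3 = (16 − 15) − 0 = 1, and there is no ∂_3, so H_2 ≅ Z.

As a check, the Euler characteristic is 8 − 24 + 16 = 0, which agrees with 1 − 2 + 1 = 0.

H_0 ≅ Z,  H_1 ≅ Z^2,  H_2 ≅ Z.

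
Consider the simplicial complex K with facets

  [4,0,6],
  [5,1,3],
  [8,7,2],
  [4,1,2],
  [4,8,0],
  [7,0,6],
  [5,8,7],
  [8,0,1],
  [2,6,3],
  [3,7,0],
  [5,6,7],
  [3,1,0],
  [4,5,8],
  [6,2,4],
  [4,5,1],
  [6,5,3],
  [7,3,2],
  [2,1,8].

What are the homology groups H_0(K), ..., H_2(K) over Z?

H_0 = Z,  H_1 = Z ⊕ Z/2Z,  H_2 = 0.

Order the vertices as 0 < 1 < 2 < 3 < 4 < 5 < 6 < 7 < 8. Listing each simplex with vertices in this order, K has dimension 2 with simplices:

  0-simplices (9): [0], [1], [2], [3], [4], [5], [6], [7], [8]
  1-simplices (27): (27 of them)
  2-simplices (18): [0,1,3], [0,1,8], [0,3,7], [0,4,6], [0,4,8], [0,6,7], [1,2,4], [1,2,8], [1,3,5], [1,4,5], [2,3,6], [2,3,7], [2,4,6], [2,7,8], [3,5,6], [4,5,8], [5,6,7], [5,7,8]

Hence C_0 ≅ Z^9, C_1 ≅ Z^27, C_2 ≅ Z^18.

∂_1: C_1 → C_0 maps an edge to its endpoints' difference, ∂[p,q] = q − p. For instance
  ∂[2,4] = [4] − [2].
This gives a 9×27 integer matrix of rank 8; reducing to Smith normal form yields diagonal entries (1,1,1,1,1,1,1,1).

Boundary ∂_2: C_2 → C_1 maps a triangle to the signed sum of its edges. For instance
  ∂[1,2,8] = [2,8] − [1,8] + [1,2],
  ∂[2,4,6] = [4,6] − [2,6] + [2,4].
The 27×18 boundary matrix has rank 18 and Smith normal form diag(1,1,1,1,1,1,1,1,1,1,1,1,1,1,1,1,1,2).

From H_k ≅ ker(∂_k) / im(∂_{k+1}) we obtain:

  H_0: rank C_0 − rank ∂_1 = 9 − 8 = 1, and the invariant factors of ∂_1 are all 1, so H_0 ≅ Z.
  H_1: rank ker ∂_1 − rank ∂_2 = (27 − 8) − 18 = 1, and ∂_2 has invariant factor 2 > 1, so H_1 ≅ Z ⊕ Z/2Z.
  H_2: rank ker ∂_2 − rank ∂_3 = (18 − 18) − 0 = 0, and there is no ∂_3, so H_2 ≅ 0.

(K is a triangulation of the Klein bottle.)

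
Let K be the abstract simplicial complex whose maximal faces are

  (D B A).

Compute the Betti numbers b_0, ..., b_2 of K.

Order the vertices as A < B < D. Listing each simplex with vertices in this order, K has dimension 2 with simplices:

  0-simplices (3): A, B, D
  1-simplices (3): AB, AD, BD
  2-simplices (1): ABD

giving chain groups C_0 ≅ Z^3, C_1 ≅ Z^3, C_2 ≅ Z^1.

Boundary ∂_1: C_1 → C_0 is given by ∂[p,q] = [q] − [p]. For instance
  ∂AB = B − A.
The 3×3 boundary matrix has rank 2 and Smith normal form diag(1,1).

Boundary ∂_2: C_2 → C_1 acts by ∂[p,q,r] = [q,r] − [p,r] + [p,q]. For instance
  ∂ABD = BD − AD + AB.
The 3×1 boundary matrix has rank 1 and Smith normal form diag(1).

Computing H_k = (kernel of ∂_k) / (image of ∂_{k+1}):

  H_0: rank C_0 − rank ∂_1 = 3 − 2 = 1, and the invariant factors of ∂_1 are all 1, so H_0 ≅ Z.
  H_1: rank ker ∂_1 − rank ∂_2 = (3 − 2) − 1 = 0, and the invariant factors of ∂_2 are all 1, so H_1 ≅ 0.
  H_2: rank ker ∂_2 − rank ∂_3 = (1 − 1) − 0 = 0, and there is no ∂_3, so H_2 ≅ 0.

As a check, the Euler characteristic is 3 − 3 + 1 = 1, which agrees with 1 − 0 + 0 = 1.

Hence the Betti numbers are b_0 = 1, b_1 = 0, b_2 = 0.

b_0 = 1, b_1 = 0, b_2 = 0.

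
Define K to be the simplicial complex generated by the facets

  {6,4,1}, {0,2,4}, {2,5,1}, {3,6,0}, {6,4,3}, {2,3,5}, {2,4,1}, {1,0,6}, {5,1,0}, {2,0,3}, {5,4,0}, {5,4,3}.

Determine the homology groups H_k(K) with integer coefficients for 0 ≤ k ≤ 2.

Order the vertices as 0 < 1 < 2 < 3 < 4 < 5 < 6. Listing each simplex with vertices in this order, K has dimension 2 with simplices:

  0-simplices (7): [0], [1], [2], [3], [4], [5], [6]
  1-simplices (18): [0,1], [0,2], [0,3], [0,4], [0,5], [0,6], [1,2], [1,4], [1,5], [1,6], [2,3], [2,4], [2,5], [3,4], [3,5], [3,6], [4,5], [4,6]
  2-simplices (12): [0,1,5], [0,1,6], [0,2,3], [0,2,4], [0,3,6], [0,4,5], [1,2,4], [1,2,5], [1,4,6], [2,3,5], [3,4,5], [3,4,6]

giving chain groups C_0 ≅ Z^7, C_1 ≅ Z^18, C_2 ≅ Z^12.

∂_1: C_1 → C_0 maps an edge to its endpoints' difference, ∂[p,q] = q − p.
The 7×18 boundary matrix has rank 6 and Smith normal form diag(1,1,1,1,1,1).

∂_2: C_2 → C_1 maps a triangle to the signed sum of its edges. For instance
  ∂[0,3,6] = [3,6] − [0,6] + [0,3],
  ∂[2,3,5] = [3,5] − [2,5] + [2,3].
As a 18×12 matrix over Z this has rank 12, with invariant factors (1,1,1,1,1,1,1,1,1,1,1,2).

Reading off H_k = ker ∂_k / im ∂_{k+1}:

  H_0: rank C_0 − rank ∂_1 = 7 − 6 = 1, and the invariant factors of ∂_1 are all 1, so H_0 ≅ Z.
  H_1: rank ker ∂_1 − rank ∂_2 = (18 − 6) − 12 = 0, and ∂_2 has invariant factor 2 > 1, so H_1 ≅ Z/2Z.
  H_2: rank ker ∂_2 − rank ∂_3 = (12 − 12) − 0 = 0, and there is no ∂_3, so H_2 ≅ 0.

H_0 ≅ Z,  H_1 ≅ Z/2Z,  H_2 = 0.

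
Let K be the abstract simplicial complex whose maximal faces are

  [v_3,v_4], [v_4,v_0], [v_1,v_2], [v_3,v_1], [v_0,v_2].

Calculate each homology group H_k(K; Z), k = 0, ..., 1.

H_0 = Z,  H_1 = Z.

Order the vertices as v_0 < v_1 < v_2 < v_3 < v_4. Listing each simplex with vertices in this order, K has dimension 1 with simplices:

  0-simplices (5): [v_0], [v_1], [v_2], [v_3], [v_4]
  1-simplices (5): [v_0,v_2], [v_0,v_4], [v_1,v_2], [v_1,v_3], [v_3,v_4]

giving chain groups C_0 ≅ Z^5, C_1 ≅ Z^5.

Boundary ∂_1: C_1 → C_0 maps an edge to its endpoints' difference, ∂[p,q] = q − p.
This gives a 5×5 integer matrix of rank 4; reducing to Smith normal form yields diagonal entries (1,1,1,1).

From H_k ≅ ker(∂_k) / im(∂_{k+1}) we obtain:

  H_0: rank C_0 − rank ∂_1 = 5 − 4 = 1, and the invariant factors of ∂_1 are all 1, so H_0 = Z.
  H_1: rank ker ∂_1 − rank ∂_2 = (5 − 4) − 0 = 1, and there is no ∂_2, so H_1 = Z.

(K is a triangulation of the circle S^1.)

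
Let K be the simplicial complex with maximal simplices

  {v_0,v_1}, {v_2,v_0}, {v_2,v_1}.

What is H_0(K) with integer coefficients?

H_0 ≅ Z.

We work with the vertex ordering v_0 < v_1 < v_2. The simplices of K, each written with vertices in increasing order, are:

  0-simplices (3): [v_0], [v_1], [v_2]
  1-simplices (3): [v_0,v_1], [v_0,v_2], [v_1,v_2]

giving chain groups C_0 ≅ Z^3, C_1 ≅ Z^3.

The boundary map ∂_1: C_1 → C_0 sends each edge [p,q] (with p < q) to q − p. For instance
  ∂[v_0,v_2] = [v_2] − [v_0].
The resulting 3×3 matrix has rank 2, and its Smith normal form has invariant factors (1,1).

Reading off H_k = ker ∂_k / im ∂_{k+1}:

  H_0: rank C_0 − rank ∂_1 = 3 − 2 = 1, and the invariant factors of ∂_1 are all 1, so H_0 ≅ Z.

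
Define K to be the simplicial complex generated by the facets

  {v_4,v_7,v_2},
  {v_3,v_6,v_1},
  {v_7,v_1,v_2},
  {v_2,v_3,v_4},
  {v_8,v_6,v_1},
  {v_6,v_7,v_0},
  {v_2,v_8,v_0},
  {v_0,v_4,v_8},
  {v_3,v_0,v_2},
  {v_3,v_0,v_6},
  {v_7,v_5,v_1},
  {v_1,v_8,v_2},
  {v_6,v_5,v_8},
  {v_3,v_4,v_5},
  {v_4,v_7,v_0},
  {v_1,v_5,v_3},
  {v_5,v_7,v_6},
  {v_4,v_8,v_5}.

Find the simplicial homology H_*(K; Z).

Take the total order v_0 < v_1 < v_2 < v_3 < v_4 < v_5 < v_6 < v_7 < v_8 on the vertex set. Then K (dimension 2) consists of the simplices:

  0-simplices (9): [v_0], [v_1], [v_2], [v_3], [v_4], [v_5], [v_6], [v_7], [v_8]
  1-simplices (27): (27 of them)
  2-simplices (18): (18 of them)

Hence C_0 ≅ Z^9, C_1 ≅ Z^27, C_2 ≅ Z^18.

∂_1: C_1 → C_0 is given by ∂[p,q] = [q] − [p].
The resulting 9×27 matrix has rank 8, and its Smith normal form has invariant factors (1,1,1,1,1,1,1,1).

The boundary map ∂_2: C_2 → C_1 sends each 2-simplex [p,q,r] to [q,r] − [p,r] + [p,q]. For instance
  ∂[v_1,v_3,v_6] = [v_3,v_6] − [v_1,v_6] + [v_1,v_3],
  ∂[v_0,v_4,v_8] = [v_4,v_8] − [v_0,v_8] + [v_0,v_4].
The 27×18 boundary matrix has rank 18 and Smith normal form diag(1,1,1,1,1,1,1,1,1,1,1,1,1,1,1,1,1,2).

Now H_k = ker ∂_k / im ∂_{k+1}, so:

  H_0: rank C_0 − rank ∂_1 = 9 − 8 = 1, and the invariant factors of ∂_1 are all 1, so H_0 ≅ Z.
  H_1: rank ker ∂_1 − rank ∂_2 = (27 − 8) − 18 = 1, and ∂_2 has invariant factor 2 > 1, so H_1 ≅ Z ⊕ Z/2Z.
  H_2: rank ker ∂_2 − rank ∂_3 = (18 − 18) − 0 = 0, and there is no ∂_3, so H_2 ≅ 0.

As a check, the Euler characteristic is 9 − 27 + 18 = 0, which agrees with 1 − 1 + 0 = 0.
(K is a triangulation of the Klein bottle.)

H_0 = Z,  H_1 = Z ⊕ Z/2Z,  H_2 = 0.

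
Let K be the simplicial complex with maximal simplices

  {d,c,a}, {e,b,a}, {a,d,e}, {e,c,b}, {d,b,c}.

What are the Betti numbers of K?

K has 5 vertices, 10 edges, 5 triangles.
rank ∂_0 = 0, rank ∂_1 = 4 ⇒ b_0 = 5 − 0 − 4 = 1; all invariant factors of ∂_1 are 1 so no torsion. So H_0 = Z.
rank ∂_1 = 4, rank ∂_2 = 5 ⇒ b_1 = 10 − 4 − 5 = 1; all invariant factors of ∂_2 are 1 so no torsion. So H_1 = Z.
rank ∂_2 = 5, rank ∂_3 = 0 ⇒ b_2 = 5 − 5 − 0 = 0. So H_2 = 0.

b_0 = 1, b_1 = 1, b_2 = 0.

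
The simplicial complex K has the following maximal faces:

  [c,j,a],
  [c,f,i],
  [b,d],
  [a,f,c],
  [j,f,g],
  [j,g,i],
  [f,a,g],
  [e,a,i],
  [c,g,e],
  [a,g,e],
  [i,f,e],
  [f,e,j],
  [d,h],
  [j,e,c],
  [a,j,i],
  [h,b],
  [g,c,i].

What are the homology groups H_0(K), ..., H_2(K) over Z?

H_0 ≅ Z^2,  H_1 ≅ Z^3,  H_2 ≅ Z.

Order the vertices as a < b < c < d < e < f < g < h < i < j. Listing each simplex with vertices in this order, K has dimension 2 with simplices:

  0-simplices (10): a, b, c, d, e, f, g, h, i, j
  1-simplices (24): ac, ae, af, ag, ai, aj, bd, bh, ce, cf, cg, ci, cj, dh, ef, eg, ei, ej, fg, fi, fj, gi, gj, ij
  2-simplices (14): acf, acj, aeg, aei, afg, aij, ceg, cej, cfi, cgi, efi, efj, fgj, gij

so the chain groups are C_0 ≅ Z^10, C_1 ≅ Z^24, C_2 ≅ Z^14.

∂_1: C_1 → C_0 maps an edge to its endpoints' difference, ∂[p,q] = q − p.
As a 10×24 matrix over Z this has rank 8, with invariant factors (1,1,1,1,1,1,1,1).

The boundary map ∂_2: C_2 → C_1 sends each 2-simplex [p,q,r] to [q,r] − [p,r] + [p,q]. For instance
  ∂afg = fg − ag + af,
  ∂acj = cj − aj + ac.
The 24×14 boundary matrix has rank 13 and Smith normal form diag(1,1,1,1,1,1,1,1,1,1,1,1,1).

Reading off H_k = ker ∂_k / im ∂_{k+1}:

  H_0: rank C_0 − rank ∂_1 = 10 − 8 = 2, and the invariant factors of ∂_1 are all 1, so H_0 ≅ Z^2.
  H_1: rank ker ∂_1 − rank ∂_2 = (24 − 8) − 13 = 3, and the invariant factors of ∂_2 are all 1, so H_1 ≅ Z^3.
  H_2: rank ker ∂_2 − rank ∂_3 = (14 − 13) − 0 = 1, and there is no ∂_3, so H_2 ≅ Z.

(K is a triangulation of the disjoint union of the torus T^2 and the circle S^1.)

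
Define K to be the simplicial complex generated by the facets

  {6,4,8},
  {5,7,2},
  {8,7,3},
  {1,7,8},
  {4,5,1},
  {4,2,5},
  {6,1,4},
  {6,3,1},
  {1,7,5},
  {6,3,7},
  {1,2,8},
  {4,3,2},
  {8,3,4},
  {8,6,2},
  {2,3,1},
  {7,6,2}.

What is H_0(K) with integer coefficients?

Fix the vertex order 1 < 2 < 3 < 4 < 5 < 6 < 7 < 8 and write every simplex with vertices in increasing order. Then dim K = 2 and the simplices of K are:

  0-simplices (8): [1], [2], [3], [4], [5], [6], [7], [8]
  1-simplices (24): (24 of them)
  2-simplices (16): [1,2,3], [1,2,8], [1,3,6], [1,4,5], [1,4,6], [1,5,7], [1,7,8], [2,3,4], [2,4,5], [2,5,7], [2,6,7], [2,6,8], [3,4,8], [3,6,7], [3,7,8], [4,6,8]

so the chain groups are C_0 ≅ Z^8, C_1 ≅ Z^24, C_2 ≅ Z^16.

∂_1: C_1 → C_0 maps an edge to its endpoints' difference, ∂[p,q] = q − p. For instance
  ∂[2,6] = [6] − [2].
As a 8×24 matrix over Z this has rank 7, with invariant factors (1,1,1,1,1,1,1).

The boundary map ∂_2: C_2 → C_1 acts by ∂[p,q,r] = [q,r] − [p,r] + [p,q]. For instance
  ∂[1,7,8] = [7,8] − [1,8] + [1,7],
  ∂[3,4,8] = [4,8] − [3,8] + [3,4].
The 24×16 boundary matrix has rank 15 and Smith normal form diag(1,1,1,1,1,1,1,1,1,1,1,1,1,1,1).

Computing H_k = (kernel of ∂_k) / (image of ∂_{k+1}):

  H_0: rank C_0 − rank ∂_1 = 8 − 7 = 1, and the invariant factors of ∂_1 are all 1, so H_0 = Z.

(K is a triangulation of the torus T^2.)

H_0 ≅ Z.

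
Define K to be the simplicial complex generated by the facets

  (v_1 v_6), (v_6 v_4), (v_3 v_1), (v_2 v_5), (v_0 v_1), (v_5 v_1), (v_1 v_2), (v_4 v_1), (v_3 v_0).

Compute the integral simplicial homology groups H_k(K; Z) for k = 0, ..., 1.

H_0 = Z,  H_1 = Z^3.

Order the vertices as v_0 < v_1 < v_2 < v_3 < v_4 < v_5 < v_6. Listing each simplex with vertices in this order, K has dimension 1 with simplices:

  0-simplices (7): [v_0], [v_1], [v_2], [v_3], [v_4], [v_5], [v_6]
  1-simplices (9): [v_0,v_1], [v_0,v_3], [v_1,v_2], [v_1,v_3], [v_1,v_4], [v_1,v_5], [v_1,v_6], [v_2,v_5], [v_4,v_6]

Hence C_0 ≅ Z^7, C_1 ≅ Z^9.

The boundary map ∂_1: C_1 → C_0 maps an edge to its endpoints' difference, ∂[p,q] = q − p.
This gives a 7×9 integer matrix of rank 6; reducing to Smith normal form yields diagonal entries (1,1,1,1,1,1).

Now H_k = ker ∂_k / im ∂_{k+1}, so:

  H_0: rank C_0 − rank ∂_1 = 7 − 6 = 1, and the invariant factors of ∂_1 are all 1, so H_0 = Z.
  H_1: rank ker ∂_1 − rank ∂_2 = (9 − 6) − 0 = 3, and there is no ∂_2, so H_1 = Z^3.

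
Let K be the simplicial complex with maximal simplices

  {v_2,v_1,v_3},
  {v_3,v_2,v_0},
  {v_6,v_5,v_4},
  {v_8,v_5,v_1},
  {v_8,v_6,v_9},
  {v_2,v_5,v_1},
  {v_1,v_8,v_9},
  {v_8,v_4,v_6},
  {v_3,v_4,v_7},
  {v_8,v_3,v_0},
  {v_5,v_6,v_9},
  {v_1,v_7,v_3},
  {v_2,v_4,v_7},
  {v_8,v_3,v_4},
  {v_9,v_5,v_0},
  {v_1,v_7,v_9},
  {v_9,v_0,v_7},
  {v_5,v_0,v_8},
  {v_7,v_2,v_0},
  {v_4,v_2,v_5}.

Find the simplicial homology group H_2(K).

H_2 = 0.

We work with the vertex ordering v_0 < v_1 < v_2 < v_3 < v_4 < v_5 < v_6 < v_7 < v_8 < v_9. The simplices of K, each written with vertices in increasing order, are:

  0-simplices (10): [v_0], [v_1], [v_2], [v_3], [v_4], [v_5], [v_6], [v_7], [v_8], [v_9]
  1-simplices (30): (30 of them)
  2-simplices (20): (20 of them)

Hence C_0 ≅ Z^10, C_1 ≅ Z^30, C_2 ≅ Z^20.

∂_1: C_1 → C_0 maps an edge to its endpoints' difference, ∂[p,q] = q − p.
The resulting 10×30 matrix has rank 9, and its Smith normal form has invariant factors (1,1,1,1,1,1,1,1,1).

Boundary ∂_2: C_2 → C_1 acts by ∂[p,q,r] = [q,r] − [p,r] + [p,q]. For instance
  ∂[v_6,v_8,v_9] = [v_8,v_9] − [v_6,v_9] + [v_6,v_8],
  ∂[v_4,v_6,v_8] = [v_6,v_8] − [v_4,v_8] + [v_4,v_6].
The 30×20 boundary matrix has rank 20 and Smith normal form diag(1,1,1,1,1,1,1,1,1,1,1,1,1,1,1,1,1,1,1,2).

Now H_k = ker ∂_k / im ∂_{k+1}, so:

  H_2: rank ker ∂_2 − rank ∂_3 = (20 − 20) − 0 = 0, and there is no ∂_3, so H_2 ≅ 0.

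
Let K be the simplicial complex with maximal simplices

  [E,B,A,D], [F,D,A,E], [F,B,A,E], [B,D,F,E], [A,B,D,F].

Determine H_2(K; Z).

H_2 ≅ 0.

Take the total order A < B < D < E < F on the vertex set. Then K (dimension 3) consists of the simplices:

  0-simplices (5): A, B, D, E, F
  1-simplices (10): AB, AD, AE, AF, BD, BE, BF, DE, DF, EF
  2-simplices (10): ABD, ABE, ABF, ADE, ADF, AEF, BDE, BDF, BEF, DEF
  3-simplices (5): ABDE, ABDF, ABEF, ADEF, BDEF

Hence C_0 ≅ Z^5, C_1 ≅ Z^10, C_2 ≅ Z^10, C_3 ≅ Z^5.

Boundary ∂_1: C_1 → C_0 is given by ∂[p,q] = [q] − [p].
The resulting 5×10 matrix has rank 4, and its Smith normal form has invariant factors (1,1,1,1).

Boundary ∂_2: C_2 → C_1 sends each 2-simplex [p,q,r] to [q,r] − [p,r] + [p,q]. For instance
  ∂ABE = BE − AE + AB,
  ∂ABF = BF − AF + AB.
The 10×10 boundary matrix has rank 6 and Smith normal form diag(1,1,1,1,1,1).

Boundary ∂_3: C_3 → C_2 sends each 3-simplex σ to the alternating sum Σ_i (−1)^i (σ with its i-th vertex removed). For instance
  ∂ABDF = BDF − ADF + ABF − ABD,
  ∂ABDE = BDE − ADE + ABE − ABD.
The 10×5 boundary matrix has rank 4 and Smith normal form diag(1,1,1,1).

Reading off H_k = ker ∂_k / im ∂_{k+1}:

  H_2: rank ker ∂_2 − rank ∂_3 = (10 − 6) − 4 = 0, and the invariant factors of ∂_3 are all 1, so H_2 ≅ 0.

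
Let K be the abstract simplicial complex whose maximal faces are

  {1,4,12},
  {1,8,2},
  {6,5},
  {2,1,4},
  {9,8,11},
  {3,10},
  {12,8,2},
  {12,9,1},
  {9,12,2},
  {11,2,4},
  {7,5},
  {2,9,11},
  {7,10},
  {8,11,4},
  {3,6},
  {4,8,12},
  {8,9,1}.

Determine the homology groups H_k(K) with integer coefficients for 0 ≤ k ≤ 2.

Order the vertices as 1 < 2 < 3 < 4 < 5 < 6 < 7 < 8 < 9 < 10 < 11 < 12. Listing each simplex with vertices in this order, K has dimension 2 with simplices:

  0-simplices (12): [1], [2], [3], [4], [5], [6], [7], [8], [9], [10], [11], [12]
  1-simplices (23): (23 of them)
  2-simplices (12): [1,2,4], [1,2,8], [1,4,12], [1,8,9], [1,9,12], [2,4,11], [2,8,12], [2,9,11], [2,9,12], [4,8,11], [4,8,12], [8,9,11]

giving chain groups C_0 ≅ Z^12, C_1 ≅ Z^23, C_2 ≅ Z^12.

The boundary map ∂_1: C_1 → C_0 maps an edge to its endpoints' difference, ∂[p,q] = q − p. For instance
  ∂[8,12] = [12] − [8].
The 12×23 boundary matrix has rank 10 and Smith normal form diag(1,1,1,1,1,1,1,1,1,1).

The boundary map ∂_2: C_2 → C_1 sends each 2-simplex [p,q,r] to [q,r] − [p,r] + [p,q]. For instance
  ∂[2,4,11] = [4,11] − [2,11] + [2,4],
  ∂[8,9,11] = [9,11] − [8,11] + [8,9].
As a 23×12 matrix over Z this has rank 12, with invariant factors (1,1,1,1,1,1,1,1,1,1,1,2).

Now H_k = ker ∂_k / im ∂_{k+1}, so:

  H_0: rank C_0 − rank ∂_1 = 12 − 10 = 2, and the invariant factors of ∂_1 are all 1, so H_0 ≅ Z^2.
  H_1: rank ker ∂_1 − rank ∂_2 = (23 − 10) − 12 = 1, and ∂_2 has invariant factor 2 > 1, so H_1 ≅ Z ⊕ Z_2.
  H_2: rank ker ∂_2 − rank ∂_3 = (12 − 12) − 0 = 0, and there is no ∂_3, so H_2 ≅ 0.

As a check, the Euler characteristic is 12 − 23 + 12 = 1, which agrees with 2 − 1 + 0 = 1.

H_0 ≅ Z^2,  H_1 ≅ Z ⊕ Z_2,  H_2 = 0.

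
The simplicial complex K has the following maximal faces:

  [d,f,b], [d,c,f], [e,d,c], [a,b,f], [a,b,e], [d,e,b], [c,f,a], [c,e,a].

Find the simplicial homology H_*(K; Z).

H_0 = Z,  H_1 = 0,  H_2 = Z.

Order the vertices as a < b < c < d < e < f. Listing each simplex with vertices in this order, K has dimension 2 with simplices:

  0-simplices (6): a, b, c, d, e, f
  1-simplices (12): ab, ac, ae, af, bd, be, bf, cd, ce, cf, de, df
  2-simplices (8): abe, abf, ace, acf, bde, bdf, cde, cdf

so the chain groups are C_0 ≅ Z^6, C_1 ≅ Z^12, C_2 ≅ Z^8.

The boundary map ∂_1: C_1 → C_0 maps an edge to its endpoints' difference, ∂[p,q] = q − p. For instance
  ∂ce = e − c.
As a 6×12 matrix over Z this has rank 5, with invariant factors (1,1,1,1,1).

The boundary map ∂_2: C_2 → C_1 sends each 2-simplex [p,q,r] to [q,r] − [p,r] + [p,q]. For instance
  ∂abf = bf − af + ab,
  ∂cde = de − ce + cd.
This gives a 12×8 integer matrix of rank 7; reducing to Smith normal form yields diagonal entries (1,1,1,1,1,1,1).

Computing H_k = (kernel of ∂_k) / (image of ∂_{k+1}):

  H_0: rank C_0 − rank ∂_1 = 6 − 5 = 1, and the invariant factors of ∂_1 are all 1, so H_0 = Z.
  H_1: rank ker ∂_1 − rank ∂_2 = (12 − 5) − 7 = 0, and the invariant factors of ∂_2 are all 1, so H_1 = 0.
  H_2: rank ker ∂_2 − rank ∂_3 = (8 − 7) − 0 = 1, and there is no ∂_3, so H_2 = Z.

As a check, the Euler characteristic is 6 − 12 + 8 = 2, which agrees with 1 − 0 + 1 = 2.
(K is a triangulation of the 2-sphere S^2.)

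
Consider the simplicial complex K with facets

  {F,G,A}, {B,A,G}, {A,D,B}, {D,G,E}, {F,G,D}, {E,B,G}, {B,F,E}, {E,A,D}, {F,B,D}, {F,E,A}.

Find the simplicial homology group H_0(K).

We work with the vertex ordering A < B < D < E < F < G. The simplices of K, each written with vertices in increasing order, are:

  0-simplices (6): A, B, D, E, F, G
  1-simplices (15): AB, AD, AE, AF, AG, BD, BE, BF, BG, DE, DF, DG, EF, EG, FG
  2-simplices (10): ABD, ABG, ADE, AEF, AFG, BDF, BEF, BEG, DEG, DFG

so the chain groups are C_0 ≅ Z^6, C_1 ≅ Z^15, C_2 ≅ Z^10.

∂_1: C_1 → C_0 is given by ∂[p,q] = [q] − [p]. For instance
  ∂AE = E − A.
As a 6×15 matrix over Z this has rank 5, with invariant factors (1,1,1,1,1).

The boundary map ∂_2: C_2 → C_1 acts by ∂[p,q,r] = [q,r] − [p,r] + [p,q]. For instance
  ∂DFG = FG − DG + DF,
  ∂DEG = EG − DG + DE.
The resulting 15×10 matrix has rank 10, and its Smith normal form has invariant factors (1,1,1,1,1,1,1,1,1,2).

Now H_k = ker ∂_k / im ∂_{k+1}, so:

  H_0: rank C_0 − rank ∂_1 = 6 − 5 = 1, and the invariant factors of ∂_1 are all 1, so H_0 ≅ Z.

H_0 ≅ Z.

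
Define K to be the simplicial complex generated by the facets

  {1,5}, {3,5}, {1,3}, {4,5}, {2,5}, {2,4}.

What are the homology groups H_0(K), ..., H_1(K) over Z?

Fix the vertex order 1 < 2 < 3 < 4 < 5 and write every simplex with vertices in increasing order. Then dim K = 1 and the simplices of K are:

  0-simplices (5): [1], [2], [3], [4], [5]
  1-simplices (6): [1,3], [1,5], [2,4], [2,5], [3,5], [4,5]

giving chain groups C_0 ≅ Z^5, C_1 ≅ Z^6.

The boundary map ∂_1: C_1 → C_0 sends each edge [p,q] (with p < q) to q − p. For instance
  ∂[2,5] = [5] − [2].
The resulting 5×6 matrix has rank 4, and its Smith normal form has invariant factors (1,1,1,1).

From H_k ≅ ker(∂_k) / im(∂_{k+1}) we obtain:

  H_0: rank C_0 − rank ∂_1 = 5 − 4 = 1, and the invariant factors of ∂_1 are all 1, so H_0 ≅ Z.
  H_1: rank ker ∂_1 − rank ∂_2 = (6 − 4) − 0 = 2, and there is no ∂_2, so H_1 ≅ Z^2.

H_0 ≅ Z,  H_1 ≅ Z^2.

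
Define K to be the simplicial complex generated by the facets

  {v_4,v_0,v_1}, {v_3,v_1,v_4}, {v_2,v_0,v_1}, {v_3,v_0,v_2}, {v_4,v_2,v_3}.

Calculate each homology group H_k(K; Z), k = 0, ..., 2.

Take the total order v_0 < v_1 < v_2 < v_3 < v_4 on the vertex set. Then K (dimension 2) consists of the simplices:

  0-simplices (5): [v_0], [v_1], [v_2], [v_3], [v_4]
  1-simplices (10): [v_0,v_1], [v_0,v_2], [v_0,v_3], [v_0,v_4], [v_1,v_2], [v_1,v_3], [v_1,v_4], [v_2,v_3], [v_2,v_4], [v_3,v_4]
  2-simplices (5): [v_0,v_1,v_2], [v_0,v_1,v_4], [v_0,v_2,v_3], [v_1,v_3,v_4], [v_2,v_3,v_4]

Hence C_0 ≅ Z^5, C_1 ≅ Z^10, C_2 ≅ Z^5.

∂_1: C_1 → C_0 maps an edge to its endpoints' difference, ∂[p,q] = q − p. For instance
  ∂[v_1,v_4] = [v_4] − [v_1].
As a 5×10 matrix over Z this has rank 4, with invariant factors (1,1,1,1).

Boundary ∂_2: C_2 → C_1 acts by ∂[p,q,r] = [q,r] − [p,r] + [p,q]. For instance
  ∂[v_1,v_3,v_4] = [v_3,v_4] − [v_1,v_4] + [v_1,v_3],
  ∂[v_2,v_3,v_4] = [v_3,v_4] − [v_2,v_4] + [v_2,v_3].
As a 10×5 matrix over Z this has rank 5, with invariant factors (1,1,1,1,1).

Now H_k = ker ∂_k / im ∂_{k+1}, so:

  H_0: rank C_0 − rank ∂_1 = 5 − 4 = 1, and the invariant factors of ∂_1 are all 1, so H_0 = Z.
  H_1: rank ker ∂_1 − rank ∂_2 = (10 − 4) − 5 = 1, and the invariant factors of ∂_2 are all 1, so H_1 = Z.
  H_2: rank ker ∂_2 − rank ∂_3 = (5 − 5) − 0 = 0, and there is no ∂_3, so H_2 = 0.

H_0 = Z,  H_1 = Z,  H_2 = 0.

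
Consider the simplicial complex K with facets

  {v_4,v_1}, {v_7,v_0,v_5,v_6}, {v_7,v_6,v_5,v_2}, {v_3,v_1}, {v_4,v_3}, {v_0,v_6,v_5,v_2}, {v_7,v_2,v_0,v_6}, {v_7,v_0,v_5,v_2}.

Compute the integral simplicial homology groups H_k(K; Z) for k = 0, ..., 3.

Order the vertices as v_0 < v_1 < v_2 < v_3 < v_4 < v_5 < v_6 < v_7. Listing each simplex with vertices in this order, K has dimension 3 with simplices:

  0-simplices (8): [v_0], [v_1], [v_2], [v_3], [v_4], [v_5], [v_6], [v_7]
  1-simplices (13): [v_0,v_2], [v_0,v_5], [v_0,v_6], [v_0,v_7], [v_1,v_3], [v_1,v_4], [v_2,v_5], [v_2,v_6], [v_2,v_7], [v_3,v_4], [v_5,v_6], [v_5,v_7], [v_6,v_7]
  2-simplices (10): [v_0,v_2,v_5], [v_0,v_2,v_6], [v_0,v_2,v_7], [v_0,v_5,v_6], [v_0,v_5,v_7], [v_0,v_6,v_7], [v_2,v_5,v_6], [v_2,v_5,v_7], [v_2,v_6,v_7], [v_5,v_6,v_7]
  3-simplices (5): [v_0,v_2,v_5,v_6], [v_0,v_2,v_5,v_7], [v_0,v_2,v_6,v_7], [v_0,v_5,v_6,v_7], [v_2,v_5,v_6,v_7]

so the chain groups are C_0 ≅ Z^8, C_1 ≅ Z^13, C_2 ≅ Z^10, C_3 ≅ Z^5.

The boundary map ∂_1: C_1 → C_0 is given by ∂[p,q] = [q] − [p].
The resulting 8×13 matrix has rank 6, and its Smith normal form has invariant factors (1,1,1,1,1,1).

Boundary ∂_2: C_2 → C_1 maps a triangle to the signed sum of its edges. For instance
  ∂[v_2,v_6,v_7] = [v_6,v_7] − [v_2,v_7] + [v_2,v_6],
  ∂[v_0,v_5,v_7] = [v_5,v_7] − [v_0,v_7] + [v_0,v_5].
The 13×10 boundary matrix has rank 6 and Smith normal form diag(1,1,1,1,1,1).

Boundary ∂_3: C_3 → C_2 sends each 3-simplex σ to the alternating sum Σ_i (−1)^i (σ with its i-th vertex removed). For instance
  ∂[v_0,v_5,v_6,v_7] = [v_5,v_6,v_7] − [v_0,v_6,v_7] + [v_0,v_5,v_7] − [v_0,v_5,v_6],
  ∂[v_0,v_2,v_6,v_7] = [v_2,v_6,v_7] − [v_0,v_6,v_7] + [v_0,v_2,v_7] − [v_0,v_2,v_6].
This gives a 10×5 integer matrix of rank 4; reducing to Smith normal form yields diagonal entries (1,1,1,1).

Now H_k = ker ∂_k / im ∂_{k+1}, so:

  H_0: rank C_0 − rank ∂_1 = 8 − 6 = 2, and the invariant factors of ∂_1 are all 1, so H_0 = Z^2.
  H_1: rank ker ∂_1 − rank ∂_2 = (13 − 6) − 6 = 1, and the invariant factors of ∂_2 are all 1, so H_1 = Z.
  H_2: rank ker ∂_2 − rank ∂_3 = (10 − 6) − 4 = 0, and the invariant factors of ∂_3 are all 1, so H_2 = 0.
  H_3: rank ker ∂_3 − rank ∂_4 = (5 − 4) − 0 = 1, and there is no ∂_4, so H_3 = Z.

H_0 = Z^2,  H_1 = Z,  H_2 = 0,  H_3 = Z.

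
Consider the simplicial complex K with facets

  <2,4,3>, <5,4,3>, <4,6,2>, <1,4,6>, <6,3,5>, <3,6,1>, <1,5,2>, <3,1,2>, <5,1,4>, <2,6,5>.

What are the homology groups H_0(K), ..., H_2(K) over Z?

H_0 ≅ Z,  H_1 ≅ Z/2Z,  H_2 = 0.

Order the vertices as 1 < 2 < 3 < 4 < 5 < 6. Listing each simplex with vertices in this order, K has dimension 2 with simplices:

  0-simplices (6): [1], [2], [3], [4], [5], [6]
  1-simplices (15): [1,2], [1,3], [1,4], [1,5], [1,6], [2,3], [2,4], [2,5], [2,6], [3,4], [3,5], [3,6], [4,5], [4,6], [5,6]
  2-simplices (10): [1,2,3], [1,2,5], [1,3,6], [1,4,5], [1,4,6], [2,3,4], [2,4,6], [2,5,6], [3,4,5], [3,5,6]

so the chain groups are C_0 ≅ Z^6, C_1 ≅ Z^15, C_2 ≅ Z^10.

The boundary map ∂_1: C_1 → C_0 maps an edge to its endpoints' difference, ∂[p,q] = q − p. For instance
  ∂[3,5] = [5] − [3].
This gives a 6×15 integer matrix of rank 5; reducing to Smith normal form yields diagonal entries (1,1,1,1,1).

∂_2: C_2 → C_1 acts by ∂[p,q,r] = [q,r] − [p,r] + [p,q]. For instance
  ∂[3,5,6] = [5,6] − [3,6] + [3,5],
  ∂[2,3,4] = [3,4] − [2,4] + [2,3].
The resulting 15×10 matrix has rank 10, and its Smith normal form has invariant factors (1,1,1,1,1,1,1,1,1,2).

From H_k ≅ ker(∂_k) / im(∂_{k+1}) we obtain:

  H_0: rank C_0 − rank ∂_1 = 6 − 5 = 1, and the invariant factors of ∂_1 are all 1, so H_0 ≅ Z.
  H_1: rank ker ∂_1 − rank ∂_2 = (15 − 5) − 10 = 0, and ∂_2 has invariant factor 2 > 1, so H_1 ≅ Z/2Z.
  H_2: rank ker ∂_2 − rank ∂_3 = (10 − 10) − 0 = 0, and there is no ∂_3, so H_2 ≅ 0.

(K is a triangulation of the real projective plane RP^2.)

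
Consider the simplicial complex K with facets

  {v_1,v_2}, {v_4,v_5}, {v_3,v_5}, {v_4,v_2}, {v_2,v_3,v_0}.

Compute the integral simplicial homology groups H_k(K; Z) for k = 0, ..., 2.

K has 6 vertices, 7 edges, 1 triangle.
rank ∂_0 = 0, rank ∂_1 = 5 ⇒ b_0 = 6 − 0 − 5 = 1; all invariant factors of ∂_1 are 1 so no torsion. So H_0 ≅ Z.
rank ∂_1 = 5, rank ∂_2 = 1 ⇒ b_1 = 7 − 5 − 1 = 1; all invariant factors of ∂_2 are 1 so no torsion. So H_1 ≅ Z.
rank ∂_2 = 1, rank ∂_3 = 0 ⇒ b_2 = 1 − 1 − 0 = 0. So H_2 ≅ 0.

H_0 ≅ Z,  H_1 ≅ Z,  H_2 = 0.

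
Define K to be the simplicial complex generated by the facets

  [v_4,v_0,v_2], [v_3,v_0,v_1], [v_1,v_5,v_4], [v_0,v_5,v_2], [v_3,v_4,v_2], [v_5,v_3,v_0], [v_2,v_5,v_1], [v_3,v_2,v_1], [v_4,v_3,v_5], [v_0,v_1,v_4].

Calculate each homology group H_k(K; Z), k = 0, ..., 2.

Order the vertices as v_0 < v_1 < v_2 < v_3 < v_4 < v_5. Listing each simplex with vertices in this order, K has dimension 2 with simplices:

  0-simplices (6): [v_0], [v_1], [v_2], [v_3], [v_4], [v_5]
  1-simplices (15): (15 of them)
  2-simplices (10): [v_0,v_1,v_3], [v_0,v_1,v_4], [v_0,v_2,v_4], [v_0,v_2,v_5], [v_0,v_3,v_5], [v_1,v_2,v_3], [v_1,v_2,v_5], [v_1,v_4,v_5], [v_2,v_3,v_4], [v_3,v_4,v_5]

so the chain groups are C_0 ≅ Z^6, C_1 ≅ Z^15, C_2 ≅ Z^10.

∂_1: C_1 → C_0 sends each edge [p,q] (with p < q) to q − p.
The 6×15 boundary matrix has rank 5 and Smith normal form diag(1,1,1,1,1).

∂_2: C_2 → C_1 acts by ∂[p,q,r] = [q,r] − [p,r] + [p,q]. For instance
  ∂[v_0,v_2,v_4] = [v_2,v_4] − [v_0,v_4] + [v_0,v_2],
  ∂[v_1,v_4,v_5] = [v_4,v_5] − [v_1,v_5] + [v_1,v_4].
The 15×10 boundary matrix has rank 10 and Smith normal form diag(1,1,1,1,1,1,1,1,1,2).

Computing H_k = (kernel of ∂_k) / (image of ∂_{k+1}):

  H_0: rank C_0 − rank ∂_1 = 6 − 5 = 1, and the invariant factors of ∂_1 are all 1, so H_0 ≅ Z.
  H_1: rank ker ∂_1 − rank ∂_2 = (15 − 5) − 10 = 0, and ∂_2 has invariant factor 2 > 1, so H_1 ≅ Z/2Z.
  H_2: rank ker ∂_2 − rank ∂_3 = (10 − 10) − 0 = 0, and there is no ∂_3, so H_2 ≅ 0.

As a check, the Euler characteristic is 6 − 15 + 10 = 1, which agrees with 1 − 0 + 0 = 1.

H_0 ≅ Z,  H_1 ≅ Z/2Z,  H_2 = 0.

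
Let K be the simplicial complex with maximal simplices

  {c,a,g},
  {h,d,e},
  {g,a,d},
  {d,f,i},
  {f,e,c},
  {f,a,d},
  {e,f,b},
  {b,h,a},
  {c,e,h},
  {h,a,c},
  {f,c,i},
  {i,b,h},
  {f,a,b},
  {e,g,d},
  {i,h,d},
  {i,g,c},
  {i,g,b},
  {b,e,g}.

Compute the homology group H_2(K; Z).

Fix the vertex order a < b < c < d < e < f < g < h < i and write every simplex with vertices in increasing order. Then dim K = 2 and the simplices of K are:

  0-simplices (9): a, b, c, d, e, f, g, h, i
  1-simplices (27): ab, ac, ad, af, ag, ah, be, bf, bg, bh, bi, ce, cf, cg, ch, ci, de, df, dg, dh, di, ef, eg, eh, fi, gi, hi
  2-simplices (18): abf, abh, acg, ach, adf, adg, bef, beg, bgi, bhi, cef, ceh, cfi, cgi, deg, deh, dfi, dhi

giving chain groups C_0 ≅ Z^9, C_1 ≅ Z^27, C_2 ≅ Z^18.

Boundary ∂_1: C_1 → C_0 is given by ∂[p,q] = [q] − [p].
The resulting 9×27 matrix has rank 8, and its Smith normal form has invariant factors (1,1,1,1,1,1,1,1).

∂_2: C_2 → C_1 maps a triangle to the signed sum of its edges. For instance
  ∂ach = ch − ah + ac,
  ∂adg = dg − ag + ad.
This gives a 27×18 integer matrix of rank 17; reducing to Smith normal form yields diagonal entries (1,1,1,1,1,1,1,1,1,1,1,1,1,1,1,1,1).

Reading off H_k = ker ∂_k / im ∂_{k+1}:

  H_2: rank ker ∂_2 − rank ∂_3 = (18 − 17) − 0 = 1, and there is no ∂_3, so H_2 ≅ Z.

H_2 = Z.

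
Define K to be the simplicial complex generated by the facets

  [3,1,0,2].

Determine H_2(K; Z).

We work with the vertex ordering 0 < 1 < 2 < 3. The simplices of K, each written with vertices in increasing order, are:

  0-simplices (4): [0], [1], [2], [3]
  1-simplices (6): [0,1], [0,2], [0,3], [1,2], [1,3], [2,3]
  2-simplices (4): [0,1,2], [0,1,3], [0,2,3], [1,2,3]
  3-simplices (1): [0,1,2,3]

Hence C_0 ≅ Z^4, C_1 ≅ Z^6, C_2 ≅ Z^4, C_3 ≅ Z^1.

∂_1: C_1 → C_0 sends each edge [p,q] (with p < q) to q − p.
The 4×6 boundary matrix has rank 3 and Smith normal form diag(1,1,1).

∂_2: C_2 → C_1 acts by ∂[p,q,r] = [q,r] − [p,r] + [p,q]. For instance
  ∂[1,2,3] = [2,3] − [1,3] + [1,2],
  ∂[0,1,2] = [1,2] − [0,2] + [0,1].
The 6×4 boundary matrix has rank 3 and Smith normal form diag(1,1,1).

The boundary map ∂_3: C_3 → C_2 sends each 3-simplex σ to the alternating sum Σ_i (−1)^i (σ with its i-th vertex removed). For instance
  ∂[0,1,2,3] = [1,2,3] − [0,2,3] + [0,1,3] − [0,1,2].
The 4×1 boundary matrix has rank 1 and Smith normal form diag(1).

Reading off H_k = ker ∂_k / im ∂_{k+1}:

  H_2: rank ker ∂_2 − rank ∂_3 = (4 − 3) − 1 = 0, and the invariant factors of ∂_3 are all 1, so H_2 = 0.

(K is a triangulation of the 3-simplex.)

H_2 = 0.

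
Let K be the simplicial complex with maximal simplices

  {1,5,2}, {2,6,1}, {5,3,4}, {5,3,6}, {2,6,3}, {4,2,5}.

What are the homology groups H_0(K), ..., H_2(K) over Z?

H_0 = Z,  H_1 = Z,  H_2 = 0.

K has 6 vertices, 12 edges, 6 triangles.
rank ∂_0 = 0, rank ∂_1 = 5 ⇒ b_0 = 6 − 0 − 5 = 1; all invariant factors of ∂_1 are 1 so no torsion. So H_0 ≅ Z.
rank ∂_1 = 5, rank ∂_2 = 6 ⇒ b_1 = 12 − 5 − 6 = 1; all invariant factors of ∂_2 are 1 so no torsion. So H_1 ≅ Z.
rank ∂_2 = 6, rank ∂_3 = 0 ⇒ b_2 = 6 − 6 − 0 = 0. So H_2 ≅ 0.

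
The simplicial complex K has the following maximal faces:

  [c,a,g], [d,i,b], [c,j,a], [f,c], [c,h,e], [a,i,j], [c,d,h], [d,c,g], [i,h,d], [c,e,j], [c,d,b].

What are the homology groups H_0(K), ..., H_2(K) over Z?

We work with the vertex ordering a < b < c < d < e < f < g < h < i < j. The simplices of K, each written with vertices in increasing order, are:

  0-simplices (10): a, b, c, d, e, f, g, h, i, j
  1-simplices (20): ac, ag, ai, aj, bc, bd, bi, cd, ce, cf, cg, ch, cj, dg, dh, di, eh, ej, hi, ij
  2-simplices (10): acg, acj, aij, bcd, bdi, cdg, cdh, ceh, cej, dhi

so the chain groups are C_0 ≅ Z^10, C_1 ≅ Z^20, C_2 ≅ Z^10.

Boundary ∂_1: C_1 → C_0 sends each edge [p,q] (with p < q) to q − p. For instance
  ∂di = i − d.
The resulting 10×20 matrix has rank 9, and its Smith normal form has invariant factors (1,1,1,1,1,1,1,1,1).

∂_2: C_2 → C_1 maps a triangle to the signed sum of its edges. For instance
  ∂cdh = dh − ch + cd,
  ∂bdi = di − bi + bd.
This gives a 20×10 integer matrix of rank 10; reducing to Smith normal form yields diagonal entries (1,1,1,1,1,1,1,1,1,1).

Reading off H_k = ker ∂_k / im ∂_{k+1}:

  H_0: rank C_0 − rank ∂_1 = 10 − 9 = 1, and the invariant factors of ∂_1 are all 1, so H_0 = Z.
  H_1: rank ker ∂_1 − rank ∂_2 = (20 − 9) − 10 = 1, and the invariant factors of ∂_2 are all 1, so H_1 = Z.
  H_2: rank ker ∂_2 − rank ∂_3 = (10 − 10) − 0 = 0, and there is no ∂_3, so H_2 = 0.

As a check, the Euler characteristic is 10 − 20 + 10 = 0, which agrees with 1 − 1 + 0 = 0.

H_0 = Z,  H_1 = Z,  H_2 = 0.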